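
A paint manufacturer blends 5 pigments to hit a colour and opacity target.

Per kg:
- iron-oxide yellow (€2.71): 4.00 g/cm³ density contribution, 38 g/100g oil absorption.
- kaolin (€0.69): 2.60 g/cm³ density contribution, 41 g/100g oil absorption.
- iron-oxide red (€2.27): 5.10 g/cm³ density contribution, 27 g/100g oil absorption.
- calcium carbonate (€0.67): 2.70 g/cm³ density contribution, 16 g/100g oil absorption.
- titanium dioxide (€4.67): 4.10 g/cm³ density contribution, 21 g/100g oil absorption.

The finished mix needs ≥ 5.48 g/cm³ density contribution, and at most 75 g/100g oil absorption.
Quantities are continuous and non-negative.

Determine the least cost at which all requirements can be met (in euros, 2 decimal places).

Treat it as an LP. Let x1 = kg of iron-oxide yellow, x2 = kg of kaolin, x3 = kg of iron-oxide red, x4 = kg of calcium carbonate, x5 = kg of titanium dioxide.
min 2.71x1 + 0.69x2 + 2.27x3 + 0.67x4 + 4.67x5 subject to:
  4x1 + 2.6x2 + 5.1x3 + 2.7x4 + 4.1x5 ≥ 5.48   (density contribution)
  38x1 + 41x2 + 27x3 + 16x4 + 21x5 ≤ 75   (oil absorption)
  x1, x2, x3, x4, x5 ≥ 0.
At the optimum only calcium carbonate is positive (iron-oxide yellow, kaolin, iron-oxide red, titanium dioxide = 0). Binding constraint: density contribution.
So calcium carbonate = 2.03 kg.
Total cost: 0.67·2.03 = 1.3601.

€1.36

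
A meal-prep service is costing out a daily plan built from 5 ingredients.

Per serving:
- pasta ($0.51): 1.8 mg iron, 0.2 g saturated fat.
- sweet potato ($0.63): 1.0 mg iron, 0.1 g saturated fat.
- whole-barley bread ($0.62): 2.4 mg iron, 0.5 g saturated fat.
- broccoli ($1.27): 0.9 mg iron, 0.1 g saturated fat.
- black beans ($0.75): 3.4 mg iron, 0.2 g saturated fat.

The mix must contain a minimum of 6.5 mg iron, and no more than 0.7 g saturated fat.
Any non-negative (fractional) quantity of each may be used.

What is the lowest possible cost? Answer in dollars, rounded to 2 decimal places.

$1.43

Let x1 = servings of pasta, x2 = servings of sweet potato, x3 = servings of whole-barley bread, x4 = servings of broccoli, x5 = servings of black beans.
Minimize 0.51x1 + 0.63x2 + 0.62x3 + 1.27x4 + 0.75x5 with:
  1.8x1 + 1x2 + 2.4x3 + 0.9x4 + 3.4x5 ≥ 6.5   (iron)
  0.2x1 + 0.1x2 + 0.5x3 + 0.1x4 + 0.2x5 ≤ 0.7   (saturated fat)
  x1, x2, x3, x4, x5 ≥ 0.
At the optimum only black beans is positive (pasta, sweet potato, whole-barley bread, broccoli = 0). There the iron constraint is tight.
That vertex is x5 = 1.912.
Objective = 0.75·1.912 = 1.4340.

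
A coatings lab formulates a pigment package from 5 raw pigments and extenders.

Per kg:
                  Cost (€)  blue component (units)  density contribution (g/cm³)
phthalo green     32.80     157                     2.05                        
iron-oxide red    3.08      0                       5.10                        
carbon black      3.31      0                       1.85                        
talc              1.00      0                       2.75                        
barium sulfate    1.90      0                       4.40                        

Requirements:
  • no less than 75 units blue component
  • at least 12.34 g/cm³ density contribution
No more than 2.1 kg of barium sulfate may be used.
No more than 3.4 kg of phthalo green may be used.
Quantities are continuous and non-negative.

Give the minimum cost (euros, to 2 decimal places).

€19.80

This is a linear program. Let x1 = kg of phthalo green, x2 = kg of iron-oxide red, x3 = kg of carbon black, x4 = kg of talc, x5 = kg of barium sulfate.
Minimise 32.8x1 + 3.08x2 + 3.31x3 + 1x4 + 1.9x5 with:
  157x1 ≥ 75   (blue component)
  2.05x1 + 5.1x2 + 1.85x3 + 2.75x4 + 4.4x5 ≥ 12.34   (density contribution)
  x5 ≤ 2.1
  x1 ≤ 3.4
  x1, x2, x3, x4, x5 ≥ 0.
At the optimum only phthalo green, talc are positive (iron-oxide red, carbon black, barium sulfate = 0). Binding constraints: blue component and density contribution.
Solving gives x1 = 0.4777, x4 = 4.131.
Hence cost = 32.8·0.4777 + 1·4.131 = €19.7996.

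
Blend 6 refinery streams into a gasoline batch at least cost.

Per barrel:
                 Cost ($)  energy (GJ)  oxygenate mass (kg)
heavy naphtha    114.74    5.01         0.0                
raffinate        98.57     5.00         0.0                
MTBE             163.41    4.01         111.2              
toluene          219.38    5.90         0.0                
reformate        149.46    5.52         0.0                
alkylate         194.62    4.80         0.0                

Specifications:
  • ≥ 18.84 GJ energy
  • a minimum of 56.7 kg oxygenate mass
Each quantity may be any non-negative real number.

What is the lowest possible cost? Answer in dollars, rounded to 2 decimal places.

$414.42

Let x1 = barrels of heavy naphtha, x2 = barrels of raffinate, x3 = barrels of MTBE, x4 = barrels of toluene, x5 = barrels of reformate, x6 = barrels of alkylate.
Minimize 114.74x1 + 98.57x2 + 163.41x3 + 219.38x4 + 149.46x5 + 194.62x6 s.t.:
  5.01x1 + 5x2 + 4.01x3 + 5.9x4 + 5.52x5 + 4.8x6 ≥ 18.84   (energy)
  111.2x3 ≥ 56.7   (oxygenate mass)
  x1, x2, x3, x4, x5, x6 ≥ 0.
The optimal basis is {raffinate, MTBE}; heavy naphtha, toluene, reformate, alkylate drop out. There the energy and oxygenate mass constraints are tight.
That vertex is x2 = 3.359, x3 = 0.5099.
Cost = 98.57·3.359 + 163.41·0.5099 = 414.4194.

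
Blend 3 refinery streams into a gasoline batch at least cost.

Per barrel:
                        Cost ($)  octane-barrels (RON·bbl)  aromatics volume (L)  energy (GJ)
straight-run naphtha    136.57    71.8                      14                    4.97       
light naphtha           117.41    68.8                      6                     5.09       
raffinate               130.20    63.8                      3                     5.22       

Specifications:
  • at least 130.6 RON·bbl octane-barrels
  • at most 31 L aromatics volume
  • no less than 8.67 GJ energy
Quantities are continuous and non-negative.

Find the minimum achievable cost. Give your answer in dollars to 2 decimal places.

$222.87

Let x1 = barrels of straight-run naphtha, x2 = barrels of light naphtha, x3 = barrels of raffinate.
Minimize 136.57x1 + 117.41x2 + 130.2x3 subject to:
  71.8x1 + 68.8x2 + 63.8x3 ≥ 130.6   (octane-barrels)
  14x1 + 6x2 + 3x3 ≤ 31   (aromatics volume)
  4.97x1 + 5.09x2 + 5.22x3 ≥ 8.67   (energy)
  x1, x2, x3 ≥ 0.
The optimal basis is {light naphtha}; straight-run naphtha, raffinate drop out. Binding constraint: octane-barrels.
Solving gives x2 = 1.89826.
Objective = 117.41·1.89826 = 222.8747.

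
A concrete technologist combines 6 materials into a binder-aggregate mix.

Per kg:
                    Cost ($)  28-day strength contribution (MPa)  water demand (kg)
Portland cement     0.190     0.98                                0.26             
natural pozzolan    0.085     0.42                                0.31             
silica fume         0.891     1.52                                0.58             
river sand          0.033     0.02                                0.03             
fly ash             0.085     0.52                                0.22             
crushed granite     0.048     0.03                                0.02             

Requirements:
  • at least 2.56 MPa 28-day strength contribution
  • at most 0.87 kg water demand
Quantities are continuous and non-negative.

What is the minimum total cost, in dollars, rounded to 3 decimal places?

Let x1 = kg of Portland cement, x2 = kg of natural pozzolan, x3 = kg of silica fume, x4 = kg of river sand, x5 = kg of fly ash, x6 = kg of crushed granite.
Minimize 0.19x1 + 0.085x2 + 0.891x3 + 0.033x4 + 0.085x5 + 0.048x6 s.t.:
  0.98x1 + 0.42x2 + 1.52x3 + 0.02x4 + 0.52x5 + 0.03x6 ≥ 2.56   (28-day strength contribution)
  0.26x1 + 0.31x2 + 0.58x3 + 0.03x4 + 0.22x5 + 0.02x6 ≤ 0.87   (water demand)
  x1, x2, x3, x4, x5, x6 ≥ 0.
The cheapest feasible vertex uses only Portland cement, fly ash; natural pozzolan, silica fume, river sand, crushed granite are not used. The 28-day strength contribution and water demand requirements are met with equality.
That vertex is x1 = 1.378, x5 = 2.326.
Total cost: 0.19·1.378 + 0.085·2.326 = 0.45953.

$0.460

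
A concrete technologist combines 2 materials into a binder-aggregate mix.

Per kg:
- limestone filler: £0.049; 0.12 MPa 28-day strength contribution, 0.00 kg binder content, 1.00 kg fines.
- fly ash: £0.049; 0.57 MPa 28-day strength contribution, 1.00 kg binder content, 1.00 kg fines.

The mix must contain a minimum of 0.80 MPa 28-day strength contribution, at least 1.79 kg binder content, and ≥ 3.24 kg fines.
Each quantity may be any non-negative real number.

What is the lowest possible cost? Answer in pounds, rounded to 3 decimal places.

Treat it as an LP. Let x1 = kg of limestone filler, x2 = kg of fly ash.
Minimise 0.049x1 + 0.049x2 s.t.:
  0.12x1 + 0.57x2 ≥ 0.8   (28-day strength contribution)
  1x2 ≥ 1.79   (binder content)
  1x1 + 1x2 ≥ 3.24   (fines)
  x1, x2 ≥ 0.
Both inputs are positive at the optimum. The binder content and fines requirements are met with equality.
Optimal quantities: limestone filler = 1.45 kg, fly ash = 1.79 kg.
Total cost: 0.049·1.45 + 0.049·1.79 = 0.15876.

£0.159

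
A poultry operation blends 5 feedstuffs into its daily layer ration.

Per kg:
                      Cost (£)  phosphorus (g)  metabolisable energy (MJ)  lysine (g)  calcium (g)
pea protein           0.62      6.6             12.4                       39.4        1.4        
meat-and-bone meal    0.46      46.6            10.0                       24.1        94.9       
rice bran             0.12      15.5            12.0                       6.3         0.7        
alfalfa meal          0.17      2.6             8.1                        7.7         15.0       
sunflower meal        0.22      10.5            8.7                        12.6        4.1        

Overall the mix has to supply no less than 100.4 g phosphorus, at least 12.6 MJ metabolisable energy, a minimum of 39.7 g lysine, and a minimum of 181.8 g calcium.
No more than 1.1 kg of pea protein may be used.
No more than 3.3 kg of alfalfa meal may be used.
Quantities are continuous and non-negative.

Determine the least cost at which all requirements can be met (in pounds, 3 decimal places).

Let x1 = kg of pea protein, x2 = kg of meat-and-bone meal, x3 = kg of rice bran, x4 = kg of alfalfa meal, x5 = kg of sunflower meal.
min 0.62x1 + 0.46x2 + 0.12x3 + 0.17x4 + 0.22x5 with:
  6.6x1 + 46.6x2 + 15.5x3 + 2.6x4 + 10.5x5 ≥ 100.4   (phosphorus)
  12.4x1 + 10x2 + 12x3 + 8.1x4 + 8.7x5 ≥ 12.6   (metabolisable energy)
  39.4x1 + 24.1x2 + 6.3x3 + 7.7x4 + 12.6x5 ≥ 39.7   (lysine)
  1.4x1 + 94.9x2 + 0.7x3 + 15x4 + 4.1x5 ≥ 181.8   (calcium)
  x1 ≤ 1.1
  x4 ≤ 3.3
  x1, x2, x3, x4, x5 ≥ 0.
The cheapest feasible vertex uses only meat-and-bone meal, rice bran; pea protein, alfalfa meal, sunflower meal are not used. There the phosphorus and calcium constraints are tight.
Solving gives x2 = 1.91, x3 = 0.7342.
Cost = 0.46·1.91 + 0.12·0.7342 = 0.96670.

£0.967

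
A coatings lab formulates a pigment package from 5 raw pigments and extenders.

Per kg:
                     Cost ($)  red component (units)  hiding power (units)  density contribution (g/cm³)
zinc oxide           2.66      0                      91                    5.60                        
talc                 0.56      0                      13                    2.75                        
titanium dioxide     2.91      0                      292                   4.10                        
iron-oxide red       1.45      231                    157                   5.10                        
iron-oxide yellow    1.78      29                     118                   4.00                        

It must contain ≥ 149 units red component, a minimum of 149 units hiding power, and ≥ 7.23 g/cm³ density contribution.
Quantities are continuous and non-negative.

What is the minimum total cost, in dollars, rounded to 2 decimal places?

This is a linear program. Let x1 = kg of zinc oxide, x2 = kg of talc, x3 = kg of titanium dioxide, x4 = kg of iron-oxide red, x5 = kg of iron-oxide yellow.
Minimize 2.66x1 + 0.56x2 + 2.91x3 + 1.45x4 + 1.78x5 s.t.:
  231x4 + 29x5 ≥ 149   (red component)
  91x1 + 13x2 + 292x3 + 157x4 + 118x5 ≥ 149   (hiding power)
  5.6x1 + 2.75x2 + 4.1x3 + 5.1x4 + 4x5 ≥ 7.23   (density contribution)
  x1, x2, x3, x4, x5 ≥ 0.
At the optimum only talc, iron-oxide red are positive (zinc oxide, titanium dioxide, iron-oxide yellow = 0). Binding constraints: hiding power and density contribution.
Optimal quantities: talc = 1.027 kg, iron-oxide red = 0.864 kg.
Hence cost = 0.56·1.027 + 1.45·0.864 = $1.8279.

$1.83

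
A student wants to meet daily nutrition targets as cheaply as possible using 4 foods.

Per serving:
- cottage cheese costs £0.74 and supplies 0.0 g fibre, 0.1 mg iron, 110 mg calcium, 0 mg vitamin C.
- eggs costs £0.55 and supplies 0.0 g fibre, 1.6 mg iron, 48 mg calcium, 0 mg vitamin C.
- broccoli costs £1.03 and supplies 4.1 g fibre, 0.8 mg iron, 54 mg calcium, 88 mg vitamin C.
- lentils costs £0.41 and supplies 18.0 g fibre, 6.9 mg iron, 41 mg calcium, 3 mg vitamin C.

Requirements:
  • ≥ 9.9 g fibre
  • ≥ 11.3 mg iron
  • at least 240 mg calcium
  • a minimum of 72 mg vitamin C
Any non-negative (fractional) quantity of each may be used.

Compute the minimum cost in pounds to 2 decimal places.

Let x1 = servings of cottage cheese, x2 = servings of eggs, x3 = servings of broccoli, x4 = servings of lentils.
min 0.74x1 + 0.55x2 + 1.03x3 + 0.41x4 s.t.:
  4.1x3 + 18x4 ≥ 9.9   (fibre)
  0.1x1 + 1.6x2 + 0.8x3 + 6.9x4 ≥ 11.3   (iron)
  110x1 + 48x2 + 54x3 + 41x4 ≥ 240   (calcium)
  88x3 + 3x4 ≥ 72   (vitamin C)
  x1, x2, x3, x4 ≥ 0.
The cheapest feasible vertex uses only cottage cheese, broccoli, lentils; eggs is not used. There the iron, calcium, vitamin C constraints are tight.
Optimal quantities: cottage cheese = 1.235 servings, broccoli = 0.766 servings, lentils = 1.531 servings.
Cost = 0.74·1.235 + 1.03·0.766 + 0.41·1.531 = 2.3306.

£2.33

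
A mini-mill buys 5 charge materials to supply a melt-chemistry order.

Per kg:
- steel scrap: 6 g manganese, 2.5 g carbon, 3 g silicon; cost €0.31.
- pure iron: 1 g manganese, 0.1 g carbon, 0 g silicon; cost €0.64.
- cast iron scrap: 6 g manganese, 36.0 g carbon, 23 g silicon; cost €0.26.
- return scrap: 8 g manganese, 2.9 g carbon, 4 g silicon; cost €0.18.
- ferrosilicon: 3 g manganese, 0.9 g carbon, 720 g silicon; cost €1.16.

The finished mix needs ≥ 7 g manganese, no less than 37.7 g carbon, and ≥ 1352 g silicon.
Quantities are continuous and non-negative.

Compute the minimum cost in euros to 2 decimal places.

€2.40

This is a linear program. Let x1 = kg of steel scrap, x2 = kg of pure iron, x3 = kg of cast iron scrap, x4 = kg of return scrap, x5 = kg of ferrosilicon.
Minimise 0.31x1 + 0.64x2 + 0.26x3 + 0.18x4 + 1.16x5 subject to:
  6x1 + 1x2 + 6x3 + 8x4 + 3x5 ≥ 7   (manganese)
  2.5x1 + 0.1x2 + 36x3 + 2.9x4 + 0.9x5 ≥ 37.7   (carbon)
  3x1 + 23x3 + 4x4 + 720x5 ≥ 1352   (silicon)
  x1, x2, x3, x4, x5 ≥ 0.
At the optimum only cast iron scrap, ferrosilicon are positive (steel scrap, pure iron, return scrap = 0). Binding constraints: carbon and silicon.
Optimal quantities: cast iron scrap = 1.001 kg, ferrosilicon = 1.846 kg.
Total cost: 0.26·1.001 + 1.16·1.846 = 2.4016.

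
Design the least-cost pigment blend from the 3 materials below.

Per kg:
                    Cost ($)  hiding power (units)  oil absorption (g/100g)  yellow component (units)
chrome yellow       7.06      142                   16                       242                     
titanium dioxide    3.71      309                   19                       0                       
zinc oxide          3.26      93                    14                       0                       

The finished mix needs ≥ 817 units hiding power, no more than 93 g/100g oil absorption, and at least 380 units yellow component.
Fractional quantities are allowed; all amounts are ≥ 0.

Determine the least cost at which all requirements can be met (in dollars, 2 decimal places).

Treat it as an LP. Let x1 = kg of chrome yellow, x2 = kg of titanium dioxide, x3 = kg of zinc oxide.
Minimise 7.06x1 + 3.71x2 + 3.26x3 with:
  142x1 + 309x2 + 93x3 ≥ 817   (hiding power)
  16x1 + 19x2 + 14x3 ≤ 93   (oil absorption)
  242x1 ≥ 380   (yellow component)
  x1, x2, x3 ≥ 0.
The cheapest feasible vertex uses only chrome yellow, titanium dioxide; zinc oxide is not used. There the hiding power and yellow component constraints are tight.
Optimal quantities: chrome yellow = 1.5702 kg, titanium dioxide = 1.9224 kg.
Objective = 7.06·1.5702 + 3.71·1.9224 = 18.2177.

$18.22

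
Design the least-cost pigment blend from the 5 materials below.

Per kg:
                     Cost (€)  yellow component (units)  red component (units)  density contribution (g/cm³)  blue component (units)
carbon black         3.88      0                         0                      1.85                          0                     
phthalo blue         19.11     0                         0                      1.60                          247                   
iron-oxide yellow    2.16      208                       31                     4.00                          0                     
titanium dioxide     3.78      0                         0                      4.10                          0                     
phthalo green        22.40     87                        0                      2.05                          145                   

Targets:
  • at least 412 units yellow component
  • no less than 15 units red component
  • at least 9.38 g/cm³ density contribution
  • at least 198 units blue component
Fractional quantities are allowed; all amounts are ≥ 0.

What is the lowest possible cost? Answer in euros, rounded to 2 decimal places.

€19.69

Let x1 = kg of carbon black, x2 = kg of phthalo blue, x3 = kg of iron-oxide yellow, x4 = kg of titanium dioxide, x5 = kg of phthalo green.
Minimize 3.88x1 + 19.11x2 + 2.16x3 + 3.78x4 + 22.4x5 s.t.:
  208x3 + 87x5 ≥ 412   (yellow component)
  31x3 ≥ 15   (red component)
  1.85x1 + 1.6x2 + 4x3 + 4.1x4 + 2.05x5 ≥ 9.38   (density contribution)
  247x2 + 145x5 ≥ 198   (blue component)
  x1, x2, x3, x4, x5 ≥ 0.
The optimal basis is {phthalo blue, iron-oxide yellow}; carbon black, titanium dioxide, phthalo green drop out. The density contribution and blue component requirements are met with equality.
So phthalo blue = 0.8016 kg, iron-oxide yellow = 2.024 kg.
Cost = 19.11·0.8016 + 2.16·2.024 = 19.6904.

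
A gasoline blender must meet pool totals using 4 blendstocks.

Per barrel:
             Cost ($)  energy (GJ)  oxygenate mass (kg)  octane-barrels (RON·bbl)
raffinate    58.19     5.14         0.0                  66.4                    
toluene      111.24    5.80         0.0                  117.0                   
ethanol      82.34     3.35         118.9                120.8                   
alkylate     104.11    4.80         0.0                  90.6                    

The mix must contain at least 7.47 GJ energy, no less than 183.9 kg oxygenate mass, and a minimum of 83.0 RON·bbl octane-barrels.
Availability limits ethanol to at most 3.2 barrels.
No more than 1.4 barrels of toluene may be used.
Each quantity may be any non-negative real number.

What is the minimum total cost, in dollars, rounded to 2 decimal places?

$153.26

Let x1 = barrels of raffinate, x2 = barrels of toluene, x3 = barrels of ethanol, x4 = barrels of alkylate.
min 58.19x1 + 111.24x2 + 82.34x3 + 104.11x4 subject to:
  5.14x1 + 5.8x2 + 3.35x3 + 4.8x4 ≥ 7.47   (energy)
  118.9x3 ≥ 183.9   (oxygenate mass)
  66.4x1 + 117x2 + 120.8x3 + 90.6x4 ≥ 83   (octane-barrels)
  x3 ≤ 3.2
  x2 ≤ 1.4
  x1, x2, x3, x4 ≥ 0.
The optimal basis is {raffinate, ethanol}; toluene, alkylate drop out. There the energy and oxygenate mass constraints are tight.
Solving gives x1 = 0.44526, x3 = 1.5467.
Cost = 58.19·0.44526 + 82.34·1.5467 = 153.26496.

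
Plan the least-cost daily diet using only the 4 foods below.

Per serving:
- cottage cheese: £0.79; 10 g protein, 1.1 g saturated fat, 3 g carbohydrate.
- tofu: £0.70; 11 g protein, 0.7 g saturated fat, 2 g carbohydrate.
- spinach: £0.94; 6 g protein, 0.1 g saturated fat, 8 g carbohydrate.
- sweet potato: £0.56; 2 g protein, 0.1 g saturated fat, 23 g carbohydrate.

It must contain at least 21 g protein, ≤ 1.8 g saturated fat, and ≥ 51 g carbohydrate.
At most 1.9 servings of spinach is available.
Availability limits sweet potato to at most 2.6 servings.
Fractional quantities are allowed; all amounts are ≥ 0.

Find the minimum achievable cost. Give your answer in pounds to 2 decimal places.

Let x1 = servings of cottage cheese, x2 = servings of tofu, x3 = servings of spinach, x4 = servings of sweet potato.
Minimise 0.79x1 + 0.7x2 + 0.94x3 + 0.56x4 s.t.:
  10x1 + 11x2 + 6x3 + 2x4 ≥ 21   (protein)
  1.1x1 + 0.7x2 + 0.1x3 + 0.1x4 ≤ 1.8   (saturated fat)
  3x1 + 2x2 + 8x3 + 23x4 ≥ 51   (carbohydrate)
  x3 ≤ 1.9
  x4 ≤ 2.6
  x1, x2, x3, x4 ≥ 0.
The minimum-cost mix takes nothing from cottage cheese, spinach — only tofu, sweet potato. Binding constraints: protein and carbohydrate.
Optimal quantities: tofu = 1.53 servings, sweet potato = 2.084 servings.
Hence cost = 0.7·1.53 + 0.56·2.084 = £2.2380.

£2.24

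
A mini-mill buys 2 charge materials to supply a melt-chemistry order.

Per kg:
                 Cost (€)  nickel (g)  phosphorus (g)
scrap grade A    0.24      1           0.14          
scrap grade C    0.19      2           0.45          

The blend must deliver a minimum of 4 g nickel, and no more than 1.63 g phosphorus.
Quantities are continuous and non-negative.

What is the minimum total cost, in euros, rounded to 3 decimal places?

Let x1 = kg of scrap grade A, x2 = kg of scrap grade C.
Minimize 0.24x1 + 0.19x2 s.t.:
  1x1 + 2x2 ≥ 4   (nickel)
  0.14x1 + 0.45x2 ≤ 1.63   (phosphorus)
  x1, x2 ≥ 0.
The cheapest feasible vertex uses only scrap grade C; scrap grade A is not used. There the nickel constraint is tight.
Optimal quantities: scrap grade C = 2 kg.
Total cost: 0.19·2 = 0.38000.

€0.380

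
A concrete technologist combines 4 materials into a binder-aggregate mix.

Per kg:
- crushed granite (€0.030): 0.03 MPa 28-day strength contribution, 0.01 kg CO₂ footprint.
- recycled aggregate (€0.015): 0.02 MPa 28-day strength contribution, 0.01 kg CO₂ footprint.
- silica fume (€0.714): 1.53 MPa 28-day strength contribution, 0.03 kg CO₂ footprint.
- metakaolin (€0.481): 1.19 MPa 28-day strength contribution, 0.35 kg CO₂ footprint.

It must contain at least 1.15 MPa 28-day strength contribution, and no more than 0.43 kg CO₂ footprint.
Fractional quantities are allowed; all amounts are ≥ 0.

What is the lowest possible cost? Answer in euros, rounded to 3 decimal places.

This is a linear program. Let x1 = kg of crushed granite, x2 = kg of recycled aggregate, x3 = kg of silica fume, x4 = kg of metakaolin.
min 0.03x1 + 0.015x2 + 0.714x3 + 0.481x4 with:
  0.03x1 + 0.02x2 + 1.53x3 + 1.19x4 ≥ 1.15   (28-day strength contribution)
  0.01x1 + 0.01x2 + 0.03x3 + 0.35x4 ≤ 0.43   (CO₂ footprint)
  x1, x2, x3, x4 ≥ 0.
The cheapest feasible vertex uses only metakaolin; crushed granite, recycled aggregate, silica fume are not used. Binding constraint: 28-day strength contribution.
That vertex is x4 = 0.9664.
Objective = 0.481·0.9664 = 0.46484.

€0.465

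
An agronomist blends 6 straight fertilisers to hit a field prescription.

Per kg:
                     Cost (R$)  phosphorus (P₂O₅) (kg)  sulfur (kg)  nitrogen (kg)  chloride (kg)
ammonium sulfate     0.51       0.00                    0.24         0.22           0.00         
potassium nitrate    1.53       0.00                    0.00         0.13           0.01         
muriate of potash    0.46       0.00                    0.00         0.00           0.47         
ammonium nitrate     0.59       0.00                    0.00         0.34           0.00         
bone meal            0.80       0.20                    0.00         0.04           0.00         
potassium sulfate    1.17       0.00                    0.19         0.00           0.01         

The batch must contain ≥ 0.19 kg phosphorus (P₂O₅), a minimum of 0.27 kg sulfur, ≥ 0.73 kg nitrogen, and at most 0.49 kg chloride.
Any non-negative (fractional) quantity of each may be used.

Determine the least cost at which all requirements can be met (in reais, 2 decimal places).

Set it up as a linear program. Let x1 = kg of ammonium sulfate, x2 = kg of potassium nitrate, x3 = kg of muriate of potash, x4 = kg of ammonium nitrate, x5 = kg of bone meal, x6 = kg of potassium sulfate.
Minimise 0.51x1 + 1.53x2 + 0.46x3 + 0.59x4 + 0.8x5 + 1.17x6 s.t.:
  0.2x5 ≥ 0.19   (phosphorus (P₂O₅))
  0.24x1 + 0.19x6 ≥ 0.27   (sulfur)
  0.22x1 + 0.13x2 + 0.34x4 + 0.04x5 ≥ 0.73   (nitrogen)
  0.01x2 + 0.47x3 + 0.01x6 ≤ 0.49   (chloride)
  x1, x2, x3, x4, x5, x6 ≥ 0.
The minimum-cost mix takes nothing from potassium nitrate, muriate of potash, potassium sulfate — only ammonium sulfate, ammonium nitrate, bone meal. The phosphorus (P₂O₅), sulfur, nitrogen requirements are met with equality.
Solving gives x1 = 1.125, x4 = 1.3074, x5 = 0.95.
Objective = 0.51·1.125 + 0.59·1.3074 + 0.8·0.95 = 2.1051.

R$2.11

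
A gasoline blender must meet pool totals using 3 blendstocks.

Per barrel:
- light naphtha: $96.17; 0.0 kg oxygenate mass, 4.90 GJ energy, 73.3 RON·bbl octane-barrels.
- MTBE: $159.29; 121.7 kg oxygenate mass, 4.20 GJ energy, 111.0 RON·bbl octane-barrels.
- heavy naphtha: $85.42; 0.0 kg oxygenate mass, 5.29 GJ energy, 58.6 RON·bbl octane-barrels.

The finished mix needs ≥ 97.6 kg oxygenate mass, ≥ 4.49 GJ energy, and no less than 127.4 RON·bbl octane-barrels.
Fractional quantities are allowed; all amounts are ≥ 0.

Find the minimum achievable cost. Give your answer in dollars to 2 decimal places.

$178.10

Let x1 = barrels of light naphtha, x2 = barrels of MTBE, x3 = barrels of heavy naphtha.
min 96.17x1 + 159.29x2 + 85.42x3 subject to:
  121.7x2 ≥ 97.6   (oxygenate mass)
  4.9x1 + 4.2x2 + 5.29x3 ≥ 4.49   (energy)
  73.3x1 + 111x2 + 58.6x3 ≥ 127.4   (octane-barrels)
  x1, x2, x3 ≥ 0.
The optimal basis is {light naphtha, MTBE}; heavy naphtha drops out. Binding constraints: oxygenate mass and octane-barrels.
So light naphtha = 0.52362 barrels, MTBE = 0.80197 barrels.
Hence cost = 96.17·0.52362 + 159.29·0.80197 = $178.1023.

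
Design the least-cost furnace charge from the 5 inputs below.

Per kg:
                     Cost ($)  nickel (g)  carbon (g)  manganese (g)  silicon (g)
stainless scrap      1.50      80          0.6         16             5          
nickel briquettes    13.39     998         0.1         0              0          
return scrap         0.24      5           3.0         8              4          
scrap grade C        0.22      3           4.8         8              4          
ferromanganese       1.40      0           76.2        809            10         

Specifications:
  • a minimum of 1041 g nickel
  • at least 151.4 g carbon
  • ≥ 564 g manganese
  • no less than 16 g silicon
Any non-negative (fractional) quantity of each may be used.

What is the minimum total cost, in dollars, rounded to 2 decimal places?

$16.75

This is a linear program. Let x1 = kg of stainless scrap, x2 = kg of nickel briquettes, x3 = kg of return scrap, x4 = kg of scrap grade C, x5 = kg of ferromanganese.
Minimize 1.5x1 + 13.39x2 + 0.24x3 + 0.22x4 + 1.4x5 with:
  80x1 + 998x2 + 5x3 + 3x4 ≥ 1041   (nickel)
  0.6x1 + 0.1x2 + 3x3 + 4.8x4 + 76.2x5 ≥ 151.4   (carbon)
  16x1 + 8x3 + 8x4 + 809x5 ≥ 564   (manganese)
  5x1 + 4x3 + 4x4 + 10x5 ≥ 16   (silicon)
  x1, x2, x3, x4, x5 ≥ 0.
At the optimum only nickel briquettes, ferromanganese are positive (stainless scrap, return scrap, scrap grade C = 0). The nickel and carbon requirements are met with equality.
That vertex is x2 = 1.043, x5 = 1.986.
Objective = 13.39·1.043 + 1.4·1.986 = 16.7462.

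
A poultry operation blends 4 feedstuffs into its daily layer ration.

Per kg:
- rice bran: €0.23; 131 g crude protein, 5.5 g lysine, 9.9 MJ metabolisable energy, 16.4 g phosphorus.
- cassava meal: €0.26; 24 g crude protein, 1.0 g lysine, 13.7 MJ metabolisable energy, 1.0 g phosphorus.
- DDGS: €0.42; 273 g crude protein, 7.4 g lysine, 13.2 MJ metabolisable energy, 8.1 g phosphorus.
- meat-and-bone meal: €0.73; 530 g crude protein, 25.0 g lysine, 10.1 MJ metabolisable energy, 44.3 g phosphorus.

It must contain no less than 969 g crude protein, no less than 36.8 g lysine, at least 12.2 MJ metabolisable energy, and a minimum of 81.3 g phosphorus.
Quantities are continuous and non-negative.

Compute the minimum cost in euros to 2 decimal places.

Let x1 = kg of rice bran, x2 = kg of cassava meal, x3 = kg of DDGS, x4 = kg of meat-and-bone meal.
Minimise 0.23x1 + 0.26x2 + 0.42x3 + 0.73x4 with:
  131x1 + 24x2 + 273x3 + 530x4 ≥ 969   (crude protein)
  5.5x1 + 1x2 + 7.4x3 + 25x4 ≥ 36.8   (lysine)
  9.9x1 + 13.7x2 + 13.2x3 + 10.1x4 ≥ 12.2   (metabolisable energy)
  16.4x1 + 1x2 + 8.1x3 + 44.3x4 ≥ 81.3   (phosphorus)
  x1, x2, x3, x4 ≥ 0.
The minimum-cost mix takes nothing from cassava meal, DDGS — only rice bran, meat-and-bone meal. There the crude protein and phosphorus constraints are tight.
So rice bran = 0.05618 kg, meat-and-bone meal = 1.814 kg.
Total cost: 0.23·0.05618 + 0.73·1.814 = 1.3371.

€1.34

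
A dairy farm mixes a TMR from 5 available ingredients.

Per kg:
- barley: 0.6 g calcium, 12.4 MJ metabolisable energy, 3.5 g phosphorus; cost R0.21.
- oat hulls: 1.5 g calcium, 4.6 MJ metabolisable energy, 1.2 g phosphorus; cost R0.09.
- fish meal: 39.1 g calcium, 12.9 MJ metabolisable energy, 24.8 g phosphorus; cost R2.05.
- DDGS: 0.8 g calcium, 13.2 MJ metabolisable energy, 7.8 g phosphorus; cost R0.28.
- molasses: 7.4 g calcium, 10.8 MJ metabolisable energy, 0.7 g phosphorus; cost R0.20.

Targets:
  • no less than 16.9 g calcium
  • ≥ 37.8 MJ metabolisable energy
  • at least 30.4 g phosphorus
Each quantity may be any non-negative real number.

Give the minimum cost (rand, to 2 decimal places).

Let x1 = kg of barley, x2 = kg of oat hulls, x3 = kg of fish meal, x4 = kg of DDGS, x5 = kg of molasses.
Minimize 0.21x1 + 0.09x2 + 2.05x3 + 0.28x4 + 0.2x5 s.t.:
  0.6x1 + 1.5x2 + 39.1x3 + 0.8x4 + 7.4x5 ≥ 16.9   (calcium)
  12.4x1 + 4.6x2 + 12.9x3 + 13.2x4 + 10.8x5 ≥ 37.8   (metabolisable energy)
  3.5x1 + 1.2x2 + 24.8x3 + 7.8x4 + 0.7x5 ≥ 30.4   (phosphorus)
  x1, x2, x3, x4, x5 ≥ 0.
The cheapest feasible vertex uses only DDGS, molasses; barley, oat hulls, fish meal are not used. Binding constraints: calcium and phosphorus.
So DDGS = 3.729 kg, molasses = 1.881 kg.
Cost = 0.28·3.729 + 0.2·1.881 = 1.4203.

R1.42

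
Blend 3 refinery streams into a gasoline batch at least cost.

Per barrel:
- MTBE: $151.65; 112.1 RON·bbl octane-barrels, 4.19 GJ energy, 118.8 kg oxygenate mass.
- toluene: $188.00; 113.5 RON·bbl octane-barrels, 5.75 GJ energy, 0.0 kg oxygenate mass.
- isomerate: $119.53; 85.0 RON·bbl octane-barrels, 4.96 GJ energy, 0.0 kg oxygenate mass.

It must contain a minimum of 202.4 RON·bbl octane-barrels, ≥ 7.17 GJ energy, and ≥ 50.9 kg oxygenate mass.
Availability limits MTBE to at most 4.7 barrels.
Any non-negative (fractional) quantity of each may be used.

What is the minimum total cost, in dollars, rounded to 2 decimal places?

$273.81

Treat it as an LP. Let x1 = barrels of MTBE, x2 = barrels of toluene, x3 = barrels of isomerate.
Minimise 151.65x1 + 188x2 + 119.53x3 with:
  112.1x1 + 113.5x2 + 85x3 ≥ 202.4   (octane-barrels)
  4.19x1 + 5.75x2 + 4.96x3 ≥ 7.17   (energy)
  118.8x1 ≥ 50.9   (oxygenate mass)
  x1 ≤ 4.7
  x1, x2, x3 ≥ 0.
The optimal basis is {MTBE}; toluene, isomerate drop out. There the octane-barrels constraint is tight.
That vertex is x1 = 1.80553.
Cost = 151.65·1.80553 = 273.8086.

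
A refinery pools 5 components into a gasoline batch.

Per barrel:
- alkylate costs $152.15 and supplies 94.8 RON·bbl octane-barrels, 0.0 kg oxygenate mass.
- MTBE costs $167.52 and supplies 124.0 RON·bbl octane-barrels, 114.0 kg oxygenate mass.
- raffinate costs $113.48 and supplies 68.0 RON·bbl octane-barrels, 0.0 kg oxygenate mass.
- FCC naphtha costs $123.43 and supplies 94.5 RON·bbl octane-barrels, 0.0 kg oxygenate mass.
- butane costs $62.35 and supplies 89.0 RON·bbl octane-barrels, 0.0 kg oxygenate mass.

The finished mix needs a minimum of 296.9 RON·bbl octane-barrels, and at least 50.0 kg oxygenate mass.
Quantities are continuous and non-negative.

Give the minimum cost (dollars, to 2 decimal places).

$243.37

Let x1 = barrels of alkylate, x2 = barrels of MTBE, x3 = barrels of raffinate, x4 = barrels of FCC naphtha, x5 = barrels of butane.
Minimise 152.15x1 + 167.52x2 + 113.48x3 + 123.43x4 + 62.35x5 subject to:
  94.8x1 + 124x2 + 68x3 + 94.5x4 + 89x5 ≥ 296.9   (octane-barrels)
  114x2 ≥ 50   (oxygenate mass)
  x1, x2, x3, x4, x5 ≥ 0.
The optimal basis is {MTBE, butane}; alkylate, raffinate, FCC naphtha drop out. Binding constraints: octane-barrels and oxygenate mass.
That vertex is x2 = 0.4386, x5 = 2.7249.
Total cost: 167.52·0.4386 + 62.35·2.7249 = 243.3718.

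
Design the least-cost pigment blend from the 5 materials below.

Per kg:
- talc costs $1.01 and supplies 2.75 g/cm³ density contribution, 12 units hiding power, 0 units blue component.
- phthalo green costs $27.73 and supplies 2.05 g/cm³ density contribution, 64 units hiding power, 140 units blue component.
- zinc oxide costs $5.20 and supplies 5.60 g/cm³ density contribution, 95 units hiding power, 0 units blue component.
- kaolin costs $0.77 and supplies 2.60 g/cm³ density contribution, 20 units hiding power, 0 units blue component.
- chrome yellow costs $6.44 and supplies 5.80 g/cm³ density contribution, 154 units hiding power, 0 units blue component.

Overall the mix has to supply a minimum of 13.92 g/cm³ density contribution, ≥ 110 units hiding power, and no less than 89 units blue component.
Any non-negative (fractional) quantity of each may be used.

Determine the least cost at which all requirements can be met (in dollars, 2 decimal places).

$21.36

Let x1 = kg of talc, x2 = kg of phthalo green, x3 = kg of zinc oxide, x4 = kg of kaolin, x5 = kg of chrome yellow.
Minimise 1.01x1 + 27.73x2 + 5.2x3 + 0.77x4 + 6.44x5 subject to:
  2.75x1 + 2.05x2 + 5.6x3 + 2.6x4 + 5.8x5 ≥ 13.92   (density contribution)
  12x1 + 64x2 + 95x3 + 20x4 + 154x5 ≥ 110   (hiding power)
  140x2 ≥ 89   (blue component)
  x1, x2, x3, x4, x5 ≥ 0.
The optimal basis is {phthalo green, kaolin}; talc, zinc oxide, chrome yellow drop out. The density contribution and blue component requirements are met with equality.
Solving gives x2 = 0.6357, x4 = 4.853.
Hence cost = 27.73·0.6357 + 0.77·4.853 = $21.3648.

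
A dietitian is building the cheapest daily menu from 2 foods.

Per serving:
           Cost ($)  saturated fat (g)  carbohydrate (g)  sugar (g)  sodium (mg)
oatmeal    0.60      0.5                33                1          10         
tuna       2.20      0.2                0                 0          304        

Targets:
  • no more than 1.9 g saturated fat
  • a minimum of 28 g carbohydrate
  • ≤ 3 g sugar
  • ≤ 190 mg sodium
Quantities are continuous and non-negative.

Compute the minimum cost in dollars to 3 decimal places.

$0.509

Let x1 = servings of oatmeal, x2 = servings of tuna.
Minimize 0.6x1 + 2.2x2 subject to:
  0.5x1 + 0.2x2 ≤ 1.9   (saturated fat)
  33x1 ≥ 28   (carbohydrate)
  1x1 ≤ 3   (sugar)
  10x1 + 304x2 ≤ 190   (sodium)
  x1, x2 ≥ 0.
The optimal basis is {oatmeal}; tuna drops out. The carbohydrate requirement is met with equality.
Optimal quantities: oatmeal = 0.8485 servings.
Hence cost = 0.6·0.8485 = $0.50910.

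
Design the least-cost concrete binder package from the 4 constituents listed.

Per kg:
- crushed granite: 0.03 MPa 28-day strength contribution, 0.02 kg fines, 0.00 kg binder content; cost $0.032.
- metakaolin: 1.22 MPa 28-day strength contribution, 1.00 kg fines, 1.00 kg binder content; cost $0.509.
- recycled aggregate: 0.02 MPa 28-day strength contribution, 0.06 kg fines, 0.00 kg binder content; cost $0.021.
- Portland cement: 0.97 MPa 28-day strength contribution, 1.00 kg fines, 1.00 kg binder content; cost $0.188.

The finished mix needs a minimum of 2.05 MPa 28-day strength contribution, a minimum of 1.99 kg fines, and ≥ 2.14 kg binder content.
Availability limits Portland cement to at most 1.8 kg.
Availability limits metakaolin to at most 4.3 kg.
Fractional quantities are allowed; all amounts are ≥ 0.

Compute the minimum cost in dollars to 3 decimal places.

Let x1 = kg of crushed granite, x2 = kg of metakaolin, x3 = kg of recycled aggregate, x4 = kg of Portland cement.
min 0.032x1 + 0.509x2 + 0.021x3 + 0.188x4 s.t.:
  0.03x1 + 1.22x2 + 0.02x3 + 0.97x4 ≥ 2.05   (28-day strength contribution)
  0.02x1 + 1x2 + 0.06x3 + 1x4 ≥ 1.99   (fines)
  1x2 + 1x4 ≥ 2.14   (binder content)
  x4 ≤ 1.8
  x2 ≤ 4.3
  x1, x2, x3, x4 ≥ 0.
The optimal basis is {metakaolin, Portland cement}; crushed granite, recycled aggregate drop out. There the binder content and the Portland cement cap constraints are tight.
That vertex is x2 = 0.34, x4 = 1.8.
Objective = 0.509·0.34 + 0.188·1.8 = 0.51146.

$0.511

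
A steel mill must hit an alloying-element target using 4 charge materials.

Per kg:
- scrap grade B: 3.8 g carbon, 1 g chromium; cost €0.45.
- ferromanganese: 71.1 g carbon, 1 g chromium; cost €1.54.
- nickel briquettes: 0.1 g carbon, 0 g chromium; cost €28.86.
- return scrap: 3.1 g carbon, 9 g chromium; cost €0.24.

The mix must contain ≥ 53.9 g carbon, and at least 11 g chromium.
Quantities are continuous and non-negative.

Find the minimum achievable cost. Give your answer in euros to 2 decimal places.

€1.37

Let x1 = kg of scrap grade B, x2 = kg of ferromanganese, x3 = kg of nickel briquettes, x4 = kg of return scrap.
Minimize 0.45x1 + 1.54x2 + 28.86x3 + 0.24x4 s.t.:
  3.8x1 + 71.1x2 + 0.1x3 + 3.1x4 ≥ 53.9   (carbon)
  1x1 + 1x2 + 9x4 ≥ 11   (chromium)
  x1, x2, x3, x4 ≥ 0.
The minimum-cost mix takes nothing from scrap grade B, nickel briquettes — only ferromanganese, return scrap. Binding constraints: carbon and chromium.
So ferromanganese = 0.7082 kg, return scrap = 1.144 kg.
Cost = 1.54·0.7082 + 0.24·1.144 = 1.3652.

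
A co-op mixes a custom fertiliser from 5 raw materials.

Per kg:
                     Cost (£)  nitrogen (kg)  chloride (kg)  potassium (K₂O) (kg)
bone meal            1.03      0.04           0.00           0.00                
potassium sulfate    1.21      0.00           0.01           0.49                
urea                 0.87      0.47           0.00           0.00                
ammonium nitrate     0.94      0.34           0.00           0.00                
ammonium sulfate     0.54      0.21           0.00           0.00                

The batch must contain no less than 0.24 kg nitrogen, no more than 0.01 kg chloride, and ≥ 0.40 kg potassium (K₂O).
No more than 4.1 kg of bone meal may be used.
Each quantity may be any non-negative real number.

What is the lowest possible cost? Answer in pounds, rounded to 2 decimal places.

£1.43

Let x1 = kg of bone meal, x2 = kg of potassium sulfate, x3 = kg of urea, x4 = kg of ammonium nitrate, x5 = kg of ammonium sulfate.
Minimize 1.03x1 + 1.21x2 + 0.87x3 + 0.94x4 + 0.54x5 with:
  0.04x1 + 0.47x3 + 0.34x4 + 0.21x5 ≥ 0.24   (nitrogen)
  0.01x2 ≤ 0.01   (chloride)
  0.49x2 ≥ 0.4   (potassium (K₂O))
  x1 ≤ 4.1
  x1, x2, x3, x4, x5 ≥ 0.
At the optimum only potassium sulfate, urea are positive (bone meal, ammonium nitrate, ammonium sulfate = 0). The nitrogen and potassium (K₂O) requirements are met with equality.
So potassium sulfate = 0.8163 kg, urea = 0.5106 kg.
Cost = 1.21·0.8163 + 0.87·0.5106 = 1.4319.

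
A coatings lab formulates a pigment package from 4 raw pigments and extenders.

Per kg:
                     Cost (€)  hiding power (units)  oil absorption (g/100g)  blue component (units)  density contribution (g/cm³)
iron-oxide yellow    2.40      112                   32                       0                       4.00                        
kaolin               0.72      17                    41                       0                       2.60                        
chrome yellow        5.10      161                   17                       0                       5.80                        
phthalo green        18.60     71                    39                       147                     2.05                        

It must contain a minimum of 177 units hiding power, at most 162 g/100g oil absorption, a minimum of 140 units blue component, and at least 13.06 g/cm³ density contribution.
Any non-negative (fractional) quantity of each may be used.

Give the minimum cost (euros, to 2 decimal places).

Let x1 = kg of iron-oxide yellow, x2 = kg of kaolin, x3 = kg of chrome yellow, x4 = kg of phthalo green.
Minimise 2.4x1 + 0.72x2 + 5.1x3 + 18.6x4 s.t.:
  112x1 + 17x2 + 161x3 + 71x4 ≥ 177   (hiding power)
  32x1 + 41x2 + 17x3 + 39x4 ≤ 162   (oil absorption)
  147x4 ≥ 140   (blue component)
  4x1 + 2.6x2 + 5.8x3 + 2.05x4 ≥ 13.06   (density contribution)
  x1, x2, x3, x4 ≥ 0.
At the optimum only iron-oxide yellow, kaolin, phthalo green are positive (chrome yellow = 0). There the oil absorption, blue component, density contribution constraints are tight.
Solving gives x1 = 1.619, x2 = 1.782, x4 = 0.9524.
Total cost: 2.4·1.619 + 0.72·1.782 + 18.6·0.9524 = 22.8833.

€22.88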